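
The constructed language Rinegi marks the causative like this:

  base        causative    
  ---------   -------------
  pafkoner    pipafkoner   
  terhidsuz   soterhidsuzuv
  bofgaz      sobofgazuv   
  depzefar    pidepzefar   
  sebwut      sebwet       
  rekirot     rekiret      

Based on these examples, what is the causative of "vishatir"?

pivishatir

"vishatir" ends in -r. The stems ending in -r (depzefar → pidepzefar, pafkoner → pipafkoner) add the prefix pi-.
The other patterns: stems ending in -z add so- … -uv around the stem; stems ending in -t change the last vowel to 'e'.
So vishatir → pivishatir.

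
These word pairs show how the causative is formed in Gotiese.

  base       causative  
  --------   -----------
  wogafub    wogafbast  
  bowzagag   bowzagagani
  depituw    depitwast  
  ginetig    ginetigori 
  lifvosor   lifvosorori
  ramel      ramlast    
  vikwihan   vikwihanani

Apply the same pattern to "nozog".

nozogori

bowzagag and ginetig both end in -g yet inflect differently (bowzagagani, ginetigori), so the final letter is not what conditions the rule; the last vowel is.
"nozog" has last vowel 'o'. The one such stem in the data (lifvosor → lifvosorori) adds -ori, so the same rule applies.
So nozog → nozogori.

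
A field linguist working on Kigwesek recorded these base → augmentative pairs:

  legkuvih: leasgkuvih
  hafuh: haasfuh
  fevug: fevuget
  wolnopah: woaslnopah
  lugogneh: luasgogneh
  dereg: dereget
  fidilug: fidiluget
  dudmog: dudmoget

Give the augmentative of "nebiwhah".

dereg and lugogneh both have last vowel 'e' yet inflect differently (dereget, luasgogneh), so the last vowel is not what conditions the rule; the final letter is.
"nebiwhah" ends in -h. The stems ending in -h (wolnopah → woaslnopah, lugogneh → luasgogneh, legkuvih → leasgkuvih) insert -as- after the first vowel.
The other pattern: stems ending in -g add -et.
So nebiwhah → neasbiwhah.

neasbiwhah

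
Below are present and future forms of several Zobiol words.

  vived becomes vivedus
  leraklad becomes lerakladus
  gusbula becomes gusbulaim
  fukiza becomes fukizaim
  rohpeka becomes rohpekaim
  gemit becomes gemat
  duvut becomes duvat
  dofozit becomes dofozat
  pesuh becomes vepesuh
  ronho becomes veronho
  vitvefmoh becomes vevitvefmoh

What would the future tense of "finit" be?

finat

leraklad and gusbula both have last vowel 'a' yet inflect differently (lerakladus, gusbulaim), so the last vowel is not what conditions the rule; the final letter is.
"finit" ends in -t. The stems ending in -t (gemit → gemat, duvut → duvat, dofozit → dofozat) change the last vowel to 'a'.
The other patterns: stems ending in -d add -us; stems ending in -a add -im; stems ending in -h or -o add the prefix ve-.
So finit → finat.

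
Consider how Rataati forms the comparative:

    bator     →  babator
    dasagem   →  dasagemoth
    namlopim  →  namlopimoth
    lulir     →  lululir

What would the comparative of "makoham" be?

makohamoth

lulir and namlopim both have last vowel 'i' yet inflect differently (lululir, namlopimoth), so the last vowel is not what conditions the rule; the final letter is.
"makoham" ends in -m. The stems ending in -m (dasagem → dasagemoth, namlopim → namlopimoth) add -oth.
The other pattern: stems ending in -r repeat the first consonant+vowel as a prefix.
So makoham → makohamoth.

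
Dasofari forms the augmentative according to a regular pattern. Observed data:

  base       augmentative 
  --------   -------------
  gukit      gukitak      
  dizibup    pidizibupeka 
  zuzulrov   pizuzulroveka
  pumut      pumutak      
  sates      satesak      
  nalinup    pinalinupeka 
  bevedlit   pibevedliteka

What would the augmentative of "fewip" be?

pumut and bevedlit both end in -t yet inflect differently (pumutak, pibevedliteka), so the final letter is not what conditions the rule; the number of vowels is.
"fewip" has 2 vowels. The stems with 2 vowels (pumut → pumutak, gukit → gukitak, sates → satesak) add -ak.
The other pattern: stems with 3 vowels add pi- … -eka around the stem.
So fewip → fewipak.

fewipak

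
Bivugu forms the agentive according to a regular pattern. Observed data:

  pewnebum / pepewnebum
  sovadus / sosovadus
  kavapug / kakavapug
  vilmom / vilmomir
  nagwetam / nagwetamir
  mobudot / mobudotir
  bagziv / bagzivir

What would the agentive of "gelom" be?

gelomir

pewnebum and vilmom both end in -m yet inflect differently (pepewnebum, vilmomir), so the final letter is not what conditions the rule; the last vowel is.
"gelom" has last vowel 'o'. The stems whose last vowel is 'o' (vilmom → vilmomir, mobudot → mobudotir) add -ir.
The other pattern: stems whose last vowel is 'u' repeat the first consonant+vowel as a prefix.
So gelom → gelomir.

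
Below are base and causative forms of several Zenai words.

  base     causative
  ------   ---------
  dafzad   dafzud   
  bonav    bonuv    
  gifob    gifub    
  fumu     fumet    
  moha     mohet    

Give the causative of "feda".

fedet

dafzad and moha both have last vowel 'a' yet inflect differently (dafzud, mohet), so the last vowel is not what conditions the rule; whether the stem ends in a vowel or a consonant is.
"feda" ends in a vowel. The stems ending in a vowel (fumu → fumet, moha → mohet) drop the final letter and add -et.
The other pattern: stems ending in a consonant change the last vowel to 'u'.
So feda → fedet.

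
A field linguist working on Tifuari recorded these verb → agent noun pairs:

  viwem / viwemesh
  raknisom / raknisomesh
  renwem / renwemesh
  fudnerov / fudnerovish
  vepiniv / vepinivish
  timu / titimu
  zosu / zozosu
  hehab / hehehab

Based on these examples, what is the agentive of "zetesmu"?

raknisom and fudnerov both have last vowel 'o' yet inflect differently (raknisomesh, fudnerovish), so the last vowel is not what conditions the rule; the final letter is.
"zetesmu" ends in -u. The stems ending in -u (timu → titimu, zosu → zozosu) repeat the first consonant+vowel as a prefix.
The other patterns: stems ending in -m add -esh; stems ending in -v add -ish.
So zetesmu → zezetesmu.

zezetesmu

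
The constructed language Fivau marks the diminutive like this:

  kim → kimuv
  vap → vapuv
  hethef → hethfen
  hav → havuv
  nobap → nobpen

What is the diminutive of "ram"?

nobap and vap both end in -p yet inflect differently (nobpen, vapuv), so the final letter is not what conditions the rule; the number of vowels is.
"ram" has 1 vowel. The stems with 1 vowel (kim → kimuv, vap → vapuv, hav → havuv) add -uv.
The other pattern: stems with 2 vowels delete the last vowel and add -en.
So ram → ramuv.

ramuv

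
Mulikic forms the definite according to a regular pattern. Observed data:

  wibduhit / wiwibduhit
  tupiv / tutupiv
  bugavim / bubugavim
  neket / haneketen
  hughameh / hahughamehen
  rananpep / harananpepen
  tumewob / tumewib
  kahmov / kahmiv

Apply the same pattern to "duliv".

duduliv

"duliv" has last vowel 'i'. The stems whose last vowel is 'i' (wibduhit → wiwibduhit, tupiv → tutupiv, bugavim → bubugavim) repeat the first consonant+vowel as a prefix.
So duliv → duduliv.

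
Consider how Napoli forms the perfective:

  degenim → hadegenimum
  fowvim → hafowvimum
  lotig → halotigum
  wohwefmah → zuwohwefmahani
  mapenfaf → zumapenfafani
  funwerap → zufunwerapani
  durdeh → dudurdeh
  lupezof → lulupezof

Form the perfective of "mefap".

zumefapani

wohwefmah and durdeh both end in -h yet inflect differently (zuwohwefmahani, dudurdeh), so the final letter is not what conditions the rule; the last vowel is.
"mefap" has last vowel 'a'. The stems whose last vowel is 'a' (wohwefmah → zuwohwefmahani, mapenfaf → zumapenfafani, funwerap → zufunwerapani) add zu- … -ani around the stem.
So mefap → zumefapani.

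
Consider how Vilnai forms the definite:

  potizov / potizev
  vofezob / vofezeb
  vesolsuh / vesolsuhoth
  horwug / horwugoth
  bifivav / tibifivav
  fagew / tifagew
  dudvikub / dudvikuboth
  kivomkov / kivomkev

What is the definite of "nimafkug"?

nimafkugoth

vofezob and dudvikub both end in -b yet inflect differently (vofezeb, dudvikuboth), so the final letter is not what conditions the rule; the last vowel is.
"nimafkug" has last vowel 'u'. The stems whose last vowel is 'u' (vesolsuh → vesolsuhoth, horwug → horwugoth, dudvikub → dudvikuboth) add -oth.
The other patterns: stems whose last vowel is 'o' change the last vowel to 'e'; stems whose last vowel is 'a' or 'e' add the prefix ti-.
So nimafkug → nimafkugoth.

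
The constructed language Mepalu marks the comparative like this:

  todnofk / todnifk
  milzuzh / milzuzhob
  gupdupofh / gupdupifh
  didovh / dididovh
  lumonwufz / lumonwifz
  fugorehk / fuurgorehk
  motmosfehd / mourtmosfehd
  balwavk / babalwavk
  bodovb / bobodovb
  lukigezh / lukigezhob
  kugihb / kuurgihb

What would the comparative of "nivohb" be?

niurvohb

fugorehk and balwavk both end in -k yet inflect differently (fuurgorehk, babalwavk), so the final letter is not what conditions the rule; the second-to-last letter is.
"nivohb" has second-to-last letter 'h'. The stems whose second-to-last letter is 'h' (motmosfehd → mourtmosfehd, fugorehk → fuurgorehk, kugihb → kuurgihb) insert -ur- after the first vowel.
The other patterns: stems whose second-to-last letter is 'v' repeat the first consonant+vowel as a prefix; stems whose second-to-last letter is 'f' change the last vowel to 'i'; stems whose second-to-last letter is 'z' add -ob.
So nivohb → niurvohb.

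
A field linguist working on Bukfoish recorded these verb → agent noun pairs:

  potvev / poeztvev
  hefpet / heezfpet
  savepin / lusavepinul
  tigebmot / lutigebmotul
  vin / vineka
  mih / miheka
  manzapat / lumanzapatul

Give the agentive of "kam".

kameka

hefpet and manzapat both end in -t yet inflect differently (heezfpet, lumanzapatul), so the final letter is not what conditions the rule; the number of vowels is.
"kam" has 1 vowel. The stems with 1 vowel (mih → miheka, vin → vineka) add -eka.
So kam → kameka.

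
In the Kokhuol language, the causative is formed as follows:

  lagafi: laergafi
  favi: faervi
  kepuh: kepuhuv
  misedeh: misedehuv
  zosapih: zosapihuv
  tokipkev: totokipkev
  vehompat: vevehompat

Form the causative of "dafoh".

dafohuv

lagafi and zosapih both have last vowel 'i' yet inflect differently (laergafi, zosapihuv), so the last vowel is not what conditions the rule; the final letter is.
"dafoh" ends in -h. The stems ending in -h (zosapih → zosapihuv, misedeh → misedehuv, kepuh → kepuhuv) add -uv.
So dafoh → dafohuv.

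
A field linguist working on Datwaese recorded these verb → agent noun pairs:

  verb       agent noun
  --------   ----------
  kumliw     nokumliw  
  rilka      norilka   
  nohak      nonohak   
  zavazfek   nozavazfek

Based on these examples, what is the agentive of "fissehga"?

nofissehga

Every pair shown (kumliw → nokumliw, rilka → norilka, nohak → nonohak, …) follows the same rule: add the prefix no-.
So fissehga → nofissehga.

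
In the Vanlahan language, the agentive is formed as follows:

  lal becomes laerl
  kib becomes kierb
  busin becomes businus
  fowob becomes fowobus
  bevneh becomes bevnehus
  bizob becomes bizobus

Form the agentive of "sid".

kib and fowob both end in -b yet inflect differently (kierb, fowobus), so the final letter is not what conditions the rule; the number of vowels is.
"sid" has 1 vowel. The stems with 1 vowel (kib → kierb, lal → laerl) insert -er- after the first vowel.
So sid → sierd.

sierd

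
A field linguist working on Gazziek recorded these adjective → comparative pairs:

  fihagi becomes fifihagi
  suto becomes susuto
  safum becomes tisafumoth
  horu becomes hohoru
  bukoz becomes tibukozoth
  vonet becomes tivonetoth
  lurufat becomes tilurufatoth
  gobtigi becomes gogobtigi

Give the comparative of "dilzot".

tidilzototh

suto and bukoz both have last vowel 'o' yet inflect differently (susuto, tibukozoth), so the last vowel is not what conditions the rule; whether the stem ends in a vowel or a consonant is.
"dilzot" ends in a consonant. The stems ending in a consonant (bukoz → tibukozoth, vonet → tivonetoth, lurufat → tilurufatoth) add ti- … -oth around the stem.
So dilzot → tidilzototh.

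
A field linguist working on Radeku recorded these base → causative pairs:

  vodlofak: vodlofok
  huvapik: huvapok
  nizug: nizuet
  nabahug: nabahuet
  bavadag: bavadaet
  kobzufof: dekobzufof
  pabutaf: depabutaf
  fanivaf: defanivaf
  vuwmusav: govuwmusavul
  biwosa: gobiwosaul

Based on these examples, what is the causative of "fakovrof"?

vodlofak and bavadag both have last vowel 'a' yet inflect differently (vodlofok, bavadaet), so the last vowel is not what conditions the rule; the final letter is.
"fakovrof" ends in -f. The stems ending in -f (kobzufof → dekobzufof, pabutaf → depabutaf, fanivaf → defanivaf) add the prefix de-.
The other patterns: stems ending in -k change the last vowel to 'o'; stems ending in -g drop the final letter and add -et; stems ending in -a or -v add go- … -ul around the stem.
So fakovrof → defakovrof.

defakovrof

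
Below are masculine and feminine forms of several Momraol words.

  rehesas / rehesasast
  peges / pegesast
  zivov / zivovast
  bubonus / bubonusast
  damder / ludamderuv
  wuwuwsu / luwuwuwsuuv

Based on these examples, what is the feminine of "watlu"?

luwatluuv

peges and damder both have last vowel 'e' yet inflect differently (pegesast, ludamderuv), so the last vowel is not what conditions the rule; the final letter is.
"watlu" ends in -u. The one such stem in the data (wuwuwsu → luwuwuwsuuv) adds lu- … -uv around the stem, so the same rule applies.
The other pattern: stems ending in -s or -v add -ast.
So watlu → luwatluuv.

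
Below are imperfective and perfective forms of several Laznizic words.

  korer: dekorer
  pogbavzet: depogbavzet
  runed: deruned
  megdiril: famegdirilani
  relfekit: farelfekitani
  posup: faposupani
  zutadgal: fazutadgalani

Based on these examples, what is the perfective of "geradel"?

degeradel

pogbavzet and relfekit both end in -t yet inflect differently (depogbavzet, farelfekitani), so the final letter is not what conditions the rule; the last vowel is.
"geradel" has last vowel 'e'. The stems whose last vowel is 'e' (korer → dekorer, pogbavzet → depogbavzet, runed → deruned) add the prefix de-.
The other pattern: stems whose last vowel is 'a', 'i' or 'u' add fa- … -ani around the stem.
So geradel → degeradel.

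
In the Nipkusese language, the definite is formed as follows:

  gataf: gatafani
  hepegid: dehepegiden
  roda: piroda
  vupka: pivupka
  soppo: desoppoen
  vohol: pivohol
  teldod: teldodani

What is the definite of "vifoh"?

pivifoh

teldod and hepegid both end in -d yet inflect differently (teldodani, dehepegiden), so the final letter is not what conditions the rule; the first letter is.
"vifoh" begins with v-. The stems beginning with v- (vupka → pivupka, vohol → pivohol) add the prefix pi-.
So vifoh → pivifoh.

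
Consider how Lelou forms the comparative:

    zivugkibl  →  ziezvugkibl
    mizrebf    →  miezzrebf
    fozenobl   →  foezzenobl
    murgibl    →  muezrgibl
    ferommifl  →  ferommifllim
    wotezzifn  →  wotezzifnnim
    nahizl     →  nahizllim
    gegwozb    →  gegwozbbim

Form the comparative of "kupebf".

"kupebf" has second-to-last letter 'b'. The stems whose second-to-last letter is 'b' (zivugkibl → ziezvugkibl, mizrebf → miezzrebf, fozenobl → foezzenobl) insert -ez- after the first vowel.
The other pattern: stems whose second-to-last letter is 'f' or 'z' double the final consonant and add -im.
So kupebf → kuezpebf.

kuezpebf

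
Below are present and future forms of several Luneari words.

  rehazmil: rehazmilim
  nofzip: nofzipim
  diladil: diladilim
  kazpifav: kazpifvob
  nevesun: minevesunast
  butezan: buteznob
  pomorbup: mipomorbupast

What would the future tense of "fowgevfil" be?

fowgevfilim

"fowgevfil" has last vowel 'i'. The stems whose last vowel is 'i' (diladil → diladilim, nofzip → nofzipim, rehazmil → rehazmilim) add -im.
So fowgevfil → fowgevfilim.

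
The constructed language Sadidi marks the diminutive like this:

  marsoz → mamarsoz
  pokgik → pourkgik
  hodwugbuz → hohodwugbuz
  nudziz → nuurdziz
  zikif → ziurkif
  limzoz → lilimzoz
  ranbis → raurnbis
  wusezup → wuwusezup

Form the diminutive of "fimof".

nudziz and marsoz both end in -z yet inflect differently (nuurdziz, mamarsoz), so the final letter is not what conditions the rule; the last vowel is.
"fimof" has last vowel 'o'. The stems whose last vowel is 'o' (marsoz → mamarsoz, limzoz → lilimzoz) repeat the first consonant+vowel as a prefix.
The other pattern: stems whose last vowel is 'i' insert -ur- after the first vowel.
So fimof → fifimof.

fifimof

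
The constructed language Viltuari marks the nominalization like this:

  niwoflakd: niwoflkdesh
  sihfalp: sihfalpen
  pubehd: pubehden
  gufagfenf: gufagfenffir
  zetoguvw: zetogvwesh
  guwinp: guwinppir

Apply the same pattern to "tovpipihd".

tovpipihden

guwinp and sihfalp both end in -p yet inflect differently (guwinppir, sihfalpen), so the final letter is not what conditions the rule; the second-to-last letter is.
"tovpipihd" has second-to-last letter 'h'. The one such stem in the data (pubehd → pubehden) adds -en, so the same rule applies.
So tovpipihd → tovpipihden.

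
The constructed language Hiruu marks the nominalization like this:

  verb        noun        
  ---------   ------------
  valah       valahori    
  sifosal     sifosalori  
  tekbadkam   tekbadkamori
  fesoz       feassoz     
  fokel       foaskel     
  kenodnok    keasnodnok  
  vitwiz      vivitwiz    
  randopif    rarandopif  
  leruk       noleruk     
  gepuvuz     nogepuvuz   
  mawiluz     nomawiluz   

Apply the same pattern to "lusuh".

nolusuh

"lusuh" has last vowel 'u'. The stems whose last vowel is 'u' (leruk → noleruk, gepuvuz → nogepuvuz, mawiluz → nomawiluz) add the prefix no-.
The other patterns: stems whose last vowel is 'a' add -ori; stems whose last vowel is 'e' or 'o' insert -as- after the first vowel; stems whose last vowel is 'i' repeat the first consonant+vowel as a prefix.
So lusuh → nolusuh.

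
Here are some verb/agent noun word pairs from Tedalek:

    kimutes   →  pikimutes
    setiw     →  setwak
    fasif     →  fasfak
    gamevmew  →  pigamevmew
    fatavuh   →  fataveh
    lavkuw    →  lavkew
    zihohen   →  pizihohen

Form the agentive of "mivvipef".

"mivvipef" has last vowel 'e'. The stems whose last vowel is 'e' (kimutes → pikimutes, gamevmew → pigamevmew, zihohen → pizihohen) add the prefix pi-.
The other patterns: stems whose last vowel is 'i' delete the last vowel and add -ak; stems whose last vowel is 'u' change the last vowel to 'e'.
So mivvipef → pimivvipef.

pimivvipef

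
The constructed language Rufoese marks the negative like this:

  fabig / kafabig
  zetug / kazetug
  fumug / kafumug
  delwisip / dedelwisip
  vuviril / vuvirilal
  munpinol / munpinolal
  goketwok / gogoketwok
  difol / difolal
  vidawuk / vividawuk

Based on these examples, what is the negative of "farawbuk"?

fafarawbuk

vuviril and fabig both have last vowel 'i' yet inflect differently (vuvirilal, kafabig), so the last vowel is not what conditions the rule; the final letter is.
"farawbuk" ends in -k. The stems ending in -k (goketwok → gogoketwok, vidawuk → vividawuk) repeat the first consonant+vowel as a prefix.
The other patterns: stems ending in -l add -al; stems ending in -g add the prefix ka-.
So farawbuk → fafarawbuk.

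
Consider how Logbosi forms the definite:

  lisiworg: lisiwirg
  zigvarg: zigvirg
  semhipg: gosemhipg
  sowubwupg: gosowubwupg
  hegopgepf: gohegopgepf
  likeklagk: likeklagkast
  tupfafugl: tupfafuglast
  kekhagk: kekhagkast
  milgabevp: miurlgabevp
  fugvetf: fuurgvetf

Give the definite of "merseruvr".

lisiworg and semhipg both end in -g yet inflect differently (lisiwirg, gosemhipg), so the final letter is not what conditions the rule; the second-to-last letter is.
"merseruvr" has second-to-last letter 'v'. The one such stem in the data (milgabevp → miurlgabevp) inserts -ur- after the first vowel (as does fugvetf), so the same rule applies.
The other patterns: stems whose second-to-last letter is 'r' change the last vowel to 'i'; stems whose second-to-last letter is 'p' add the prefix go-; stems whose second-to-last letter is 'g' add -ast.
So merseruvr → meurrseruvr.

meurrseruvr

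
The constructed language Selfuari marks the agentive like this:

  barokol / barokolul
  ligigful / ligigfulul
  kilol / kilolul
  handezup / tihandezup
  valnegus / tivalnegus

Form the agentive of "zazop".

tizazop

"zazop" ends in -p. The one such stem in the data (handezup → tihandezup) adds the prefix ti-, so the same rule applies.
The other pattern: stems ending in -l add -ul.
So zazop → tizazop.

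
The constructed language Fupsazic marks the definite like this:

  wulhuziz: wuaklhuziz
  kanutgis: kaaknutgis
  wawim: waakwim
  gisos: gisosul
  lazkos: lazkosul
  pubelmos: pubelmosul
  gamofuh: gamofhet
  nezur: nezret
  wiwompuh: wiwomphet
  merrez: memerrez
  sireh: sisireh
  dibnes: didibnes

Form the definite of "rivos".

kanutgis and gisos both end in -s yet inflect differently (kaaknutgis, gisosul), so the final letter is not what conditions the rule; the last vowel is.
"rivos" has last vowel 'o'. The stems whose last vowel is 'o' (gisos → gisosul, lazkos → lazkosul, pubelmos → pubelmosul) add -ul.
So rivos → rivosul.

rivosul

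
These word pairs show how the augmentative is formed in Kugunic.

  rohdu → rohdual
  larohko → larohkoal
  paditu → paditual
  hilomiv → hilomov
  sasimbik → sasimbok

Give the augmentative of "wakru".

larohko and hilomiv both have 3 vowels yet inflect differently (larohkoal, hilomov), so the number of vowels is not what conditions the rule; whether the stem ends in a vowel or a consonant is.
"wakru" ends in a vowel. The stems ending in a vowel (rohdu → rohdual, larohko → larohkoal, paditu → paditual) add -al.
The other pattern: stems ending in a consonant change the last vowel to 'o'.
So wakru → wakrual.

wakrual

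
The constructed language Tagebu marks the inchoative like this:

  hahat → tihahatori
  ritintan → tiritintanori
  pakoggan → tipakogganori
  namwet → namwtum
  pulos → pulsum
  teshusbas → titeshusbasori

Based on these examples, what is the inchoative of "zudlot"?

teshusbas and pulos both end in -s yet inflect differently (titeshusbasori, pulsum), so the final letter is not what conditions the rule; the last vowel is.
"zudlot" has last vowel 'o'. The one such stem in the data (pulos → pulsum) deletes the last vowel and adds -um (as does namwet), so the same rule applies.
The other pattern: stems whose last vowel is 'a' add ti- … -ori around the stem.
So zudlot → zudltum.

zudltum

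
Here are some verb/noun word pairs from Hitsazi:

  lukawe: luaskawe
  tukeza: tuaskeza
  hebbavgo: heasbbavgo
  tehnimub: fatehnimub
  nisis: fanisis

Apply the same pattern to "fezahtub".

tukeza and tehnimub both begin with t- yet inflect differently (tuaskeza, fatehnimub), so the first letter is not what conditions the rule; whether the stem ends in a vowel or a consonant is.
"fezahtub" ends in a consonant. The stems ending in a consonant (tehnimub → fatehnimub, nisis → fanisis) add the prefix fa-.
The other pattern: stems ending in a vowel insert -as- after the first vowel.
So fezahtub → fafezahtub.

fafezahtub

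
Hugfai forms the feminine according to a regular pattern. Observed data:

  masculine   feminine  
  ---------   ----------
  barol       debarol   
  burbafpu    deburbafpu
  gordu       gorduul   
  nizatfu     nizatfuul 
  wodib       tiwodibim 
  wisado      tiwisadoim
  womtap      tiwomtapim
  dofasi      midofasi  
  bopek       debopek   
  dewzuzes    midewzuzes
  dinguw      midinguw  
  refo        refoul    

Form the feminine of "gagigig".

gagigigul

"gagigig" begins with g-. The one such stem in the data (gordu → gorduul) adds -ul, so the same rule applies.
So gagigig → gagigigul.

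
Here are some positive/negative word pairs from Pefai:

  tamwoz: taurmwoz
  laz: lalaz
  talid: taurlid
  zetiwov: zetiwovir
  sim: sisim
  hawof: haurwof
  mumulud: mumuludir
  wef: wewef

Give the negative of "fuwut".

fuurwut

wef and hawof both end in -f yet inflect differently (wewef, haurwof), so the final letter is not what conditions the rule; the number of vowels is.
"fuwut" has 2 vowels. The stems with 2 vowels (hawof → haurwof, tamwoz → taurmwoz, talid → taurlid) insert -ur- after the first vowel.
The other patterns: stems with 1 vowel repeat the first consonant+vowel as a prefix; stems with 3 vowels add -ir.
So fuwut → fuurwut.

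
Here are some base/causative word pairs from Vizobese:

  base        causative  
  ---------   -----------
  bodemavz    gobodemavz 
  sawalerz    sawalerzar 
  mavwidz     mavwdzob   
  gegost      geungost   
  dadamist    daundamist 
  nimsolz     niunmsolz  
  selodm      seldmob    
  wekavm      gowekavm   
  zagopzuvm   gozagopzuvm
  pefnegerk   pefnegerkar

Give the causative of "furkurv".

furkurvar

mavwidz and bodemavz both end in -z yet inflect differently (mavwdzob, gobodemavz), so the final letter is not what conditions the rule; the second-to-last letter is.
"furkurv" has second-to-last letter 'r'. The stems whose second-to-last letter is 'r' (sawalerz → sawalerzar, pefnegerk → pefnegerkar) add -ar.
So furkurv → furkurvar.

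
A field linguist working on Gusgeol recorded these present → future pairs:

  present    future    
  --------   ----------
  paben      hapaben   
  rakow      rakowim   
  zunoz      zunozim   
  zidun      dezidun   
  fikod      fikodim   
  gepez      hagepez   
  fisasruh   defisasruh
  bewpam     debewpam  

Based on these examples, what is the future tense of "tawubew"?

zunoz and gepez both end in -z yet inflect differently (zunozim, hagepez), so the final letter is not what conditions the rule; the last vowel is.
"tawubew" has last vowel 'e'. The stems whose last vowel is 'e' (gepez → hagepez, paben → hapaben) add the prefix ha-.
So tawubew → hatawubew.

hatawubew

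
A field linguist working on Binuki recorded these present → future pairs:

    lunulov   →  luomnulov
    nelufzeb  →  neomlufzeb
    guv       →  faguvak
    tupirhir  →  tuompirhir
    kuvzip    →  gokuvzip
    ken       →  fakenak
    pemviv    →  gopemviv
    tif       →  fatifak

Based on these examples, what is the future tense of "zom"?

"zom" has 1 vowel. The stems with 1 vowel (tif → fatifak, ken → fakenak, guv → faguvak) add fa- … -ak around the stem.
So zom → fazomak.

fazomak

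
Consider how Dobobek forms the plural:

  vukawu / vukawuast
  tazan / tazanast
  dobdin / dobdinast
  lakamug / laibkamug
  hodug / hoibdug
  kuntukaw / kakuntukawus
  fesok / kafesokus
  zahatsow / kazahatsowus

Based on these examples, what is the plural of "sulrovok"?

"sulrovok" ends in -k. The one such stem in the data (fesok → kafesokus) adds ka- … -us around the stem, so the same rule applies.
The other patterns: stems ending in -n or -u add -ast; stems ending in -g insert -ib- after the first vowel.
So sulrovok → kasulrovokus.

kasulrovokus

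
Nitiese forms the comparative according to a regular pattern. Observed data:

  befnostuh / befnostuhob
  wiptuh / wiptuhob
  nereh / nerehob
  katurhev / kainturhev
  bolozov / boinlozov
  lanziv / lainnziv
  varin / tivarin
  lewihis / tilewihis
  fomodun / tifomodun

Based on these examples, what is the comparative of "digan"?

tidigan

"digan" ends in -n. The stems ending in -n (varin → tivarin, fomodun → tifomodun) add the prefix ti-.
The other patterns: stems ending in -h add -ob; stems ending in -v insert -in- after the first vowel.
So digan → tidigan.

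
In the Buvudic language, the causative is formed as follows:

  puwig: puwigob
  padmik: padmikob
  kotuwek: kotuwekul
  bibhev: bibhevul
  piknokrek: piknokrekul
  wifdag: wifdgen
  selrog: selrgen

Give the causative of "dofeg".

dofegul

padmik and kotuwek both end in -k yet inflect differently (padmikob, kotuwekul), so the final letter is not what conditions the rule; the last vowel is.
"dofeg" has last vowel 'e'. The stems whose last vowel is 'e' (kotuwek → kotuwekul, bibhev → bibhevul, piknokrek → piknokrekul) add -ul.
So dofeg → dofegul.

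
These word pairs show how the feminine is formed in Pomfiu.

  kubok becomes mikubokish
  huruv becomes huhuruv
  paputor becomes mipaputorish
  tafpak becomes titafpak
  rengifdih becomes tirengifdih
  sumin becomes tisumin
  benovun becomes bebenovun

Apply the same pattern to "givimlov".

"givimlov" has last vowel 'o'. The stems whose last vowel is 'o' (paputor → mipaputorish, kubok → mikubokish) add mi- … -ish around the stem.
The other patterns: stems whose last vowel is 'u' repeat the first consonant+vowel as a prefix; stems whose last vowel is 'a' or 'i' add the prefix ti-.
So givimlov → migivimlovish.

migivimlovish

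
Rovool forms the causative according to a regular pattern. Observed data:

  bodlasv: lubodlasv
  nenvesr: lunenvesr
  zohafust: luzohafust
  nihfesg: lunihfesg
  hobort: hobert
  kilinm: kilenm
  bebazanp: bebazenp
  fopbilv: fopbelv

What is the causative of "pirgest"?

lupirgest

"pirgest" has second-to-last letter 's'. The stems whose second-to-last letter is 's' (bodlasv → lubodlasv, nenvesr → lunenvesr, zohafust → luzohafust) add the prefix lu-.
The other pattern: stems whose second-to-last letter is 'l', 'n' or 'r' change the last vowel to 'e'.
So pirgest → lupirgest.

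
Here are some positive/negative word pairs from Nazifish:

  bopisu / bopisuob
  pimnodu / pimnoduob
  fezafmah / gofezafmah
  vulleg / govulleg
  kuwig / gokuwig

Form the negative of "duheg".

goduheg

bopisu and fezafmah both have 3 vowels yet inflect differently (bopisuob, gofezafmah), so the number of vowels is not what conditions the rule; the final letter is.
"duheg" ends in -g. The stems ending in -g (vulleg → govulleg, kuwig → gokuwig) add the prefix go-.
The other pattern: stems ending in -u add -ob.
So duheg → goduheg.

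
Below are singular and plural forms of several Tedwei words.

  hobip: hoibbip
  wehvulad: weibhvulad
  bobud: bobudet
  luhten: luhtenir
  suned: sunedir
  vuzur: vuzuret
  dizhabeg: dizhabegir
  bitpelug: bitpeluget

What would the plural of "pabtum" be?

bitpelug and dizhabeg both end in -g yet inflect differently (bitpeluget, dizhabegir), so the final letter is not what conditions the rule; the last vowel is.
"pabtum" has last vowel 'u'. The stems whose last vowel is 'u' (vuzur → vuzuret, bobud → bobudet, bitpelug → bitpeluget) add -et.
So pabtum → pabtumet.

pabtumet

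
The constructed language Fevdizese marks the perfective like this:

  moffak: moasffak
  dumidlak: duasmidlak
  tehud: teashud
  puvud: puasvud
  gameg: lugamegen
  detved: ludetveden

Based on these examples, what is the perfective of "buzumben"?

lubuzumbenen

tehud and detved both end in -d yet inflect differently (teashud, ludetveden), so the final letter is not what conditions the rule; the last vowel is.
"buzumben" has last vowel 'e'. The stems whose last vowel is 'e' (gameg → lugamegen, detved → ludetveden) add lu- … -en around the stem.
So buzumben → lubuzumbenen.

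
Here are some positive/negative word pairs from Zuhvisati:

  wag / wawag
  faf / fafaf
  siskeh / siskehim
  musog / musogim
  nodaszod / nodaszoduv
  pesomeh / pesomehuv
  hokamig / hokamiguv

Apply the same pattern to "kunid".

kunidim

"kunid" has 2 vowels. The stems with 2 vowels (siskeh → siskehim, musog → musogim) add -im.
The other patterns: stems with 1 vowel repeat the first consonant+vowel as a prefix; stems with 3 vowels add -uv.
So kunid → kunidim.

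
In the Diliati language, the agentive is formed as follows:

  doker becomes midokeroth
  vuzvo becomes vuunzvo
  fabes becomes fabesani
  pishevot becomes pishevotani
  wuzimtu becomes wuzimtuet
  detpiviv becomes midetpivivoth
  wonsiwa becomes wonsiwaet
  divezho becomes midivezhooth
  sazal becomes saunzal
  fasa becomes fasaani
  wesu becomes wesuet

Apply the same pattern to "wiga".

wigaet

"wiga" begins with w-. The stems beginning with w- (wonsiwa → wonsiwaet, wuzimtu → wuzimtuet, wesu → wesuet) add -et.
So wiga → wigaet.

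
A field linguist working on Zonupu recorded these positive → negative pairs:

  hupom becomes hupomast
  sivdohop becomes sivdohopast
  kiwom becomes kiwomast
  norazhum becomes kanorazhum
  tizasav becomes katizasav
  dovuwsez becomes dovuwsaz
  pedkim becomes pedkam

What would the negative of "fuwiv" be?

hupom and norazhum both end in -m yet inflect differently (hupomast, kanorazhum), so the final letter is not what conditions the rule; the last vowel is.
"fuwiv" has last vowel 'i'. The one such stem in the data (pedkim → pedkam) changes the last vowel to 'a' (as does dovuwsez), so the same rule applies.
So fuwiv → fuwav.

fuwav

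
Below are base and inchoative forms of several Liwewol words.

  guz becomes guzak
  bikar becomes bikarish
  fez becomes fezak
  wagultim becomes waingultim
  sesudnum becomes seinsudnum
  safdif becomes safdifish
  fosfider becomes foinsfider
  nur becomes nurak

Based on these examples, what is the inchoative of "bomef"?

bomefish

nur and bikar both end in -r yet inflect differently (nurak, bikarish), so the final letter is not what conditions the rule; the number of vowels is.
"bomef" has 2 vowels. The stems with 2 vowels (safdif → safdifish, bikar → bikarish) add -ish.
The other patterns: stems with 1 vowel add -ak; stems with 3 vowels insert -in- after the first vowel.
So bomef → bomefish.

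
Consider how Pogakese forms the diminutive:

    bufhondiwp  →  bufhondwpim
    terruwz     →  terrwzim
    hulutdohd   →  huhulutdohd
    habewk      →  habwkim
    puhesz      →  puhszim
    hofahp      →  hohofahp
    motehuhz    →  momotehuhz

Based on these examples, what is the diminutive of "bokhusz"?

motehuhz and puhesz both end in -z yet inflect differently (momotehuhz, puhszim), so the final letter is not what conditions the rule; the second-to-last letter is.
"bokhusz" has second-to-last letter 's'. The one such stem in the data (puhesz → puhszim) deletes the last vowel and adds -im (as do habewk, terruwz), so the same rule applies.
So bokhusz → bokhszim.

bokhszim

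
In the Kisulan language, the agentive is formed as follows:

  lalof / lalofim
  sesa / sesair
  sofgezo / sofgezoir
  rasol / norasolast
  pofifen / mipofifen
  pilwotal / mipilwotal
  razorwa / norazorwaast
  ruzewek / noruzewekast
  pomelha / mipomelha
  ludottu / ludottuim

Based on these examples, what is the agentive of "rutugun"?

norutugunast

"rutugun" begins with r-. The stems beginning with r- (ruzewek → noruzewekast, razorwa → norazorwaast, rasol → norasolast) add no- … -ast around the stem.
The other patterns: stems beginning with l- add -im; stems beginning with p- add the prefix mi-; stems beginning with s- add -ir.
So rutugun → norutugunast.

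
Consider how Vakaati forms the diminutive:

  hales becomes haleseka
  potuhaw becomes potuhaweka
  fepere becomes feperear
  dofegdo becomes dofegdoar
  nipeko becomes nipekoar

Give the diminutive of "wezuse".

wezusear

hales and fepere both have last vowel 'e' yet inflect differently (haleseka, feperear), so the last vowel is not what conditions the rule; the final letter is.
"wezuse" ends in -e. The one such stem in the data (fepere → feperear) adds -ar, so the same rule applies.
The other pattern: stems ending in -s or -w add -eka.
So wezuse → wezusear.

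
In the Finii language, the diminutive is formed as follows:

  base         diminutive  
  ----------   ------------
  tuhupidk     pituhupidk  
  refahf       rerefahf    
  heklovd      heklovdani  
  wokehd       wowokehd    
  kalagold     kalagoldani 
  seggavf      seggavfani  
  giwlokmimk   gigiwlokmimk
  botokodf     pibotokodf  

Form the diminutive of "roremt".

rororemt

botokodf and seggavf both end in -f yet inflect differently (pibotokodf, seggavfani), so the final letter is not what conditions the rule; the second-to-last letter is.
"roremt" has second-to-last letter 'm'. The one such stem in the data (giwlokmimk → gigiwlokmimk) repeats the first consonant+vowel as a prefix (as do refahf, wokehd), so the same rule applies.
The other patterns: stems whose second-to-last letter is 'd' add the prefix pi-; stems whose second-to-last letter is 'l' or 'v' add -ani.
So roremt → rororemt.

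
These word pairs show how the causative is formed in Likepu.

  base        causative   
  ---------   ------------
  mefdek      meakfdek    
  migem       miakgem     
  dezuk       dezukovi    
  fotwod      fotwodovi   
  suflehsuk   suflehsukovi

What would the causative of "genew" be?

geaknew

"genew" has last vowel 'e'. The stems whose last vowel is 'e' (mefdek → meakfdek, migem → miakgem) insert -ak- after the first vowel.
So genew → geaknew.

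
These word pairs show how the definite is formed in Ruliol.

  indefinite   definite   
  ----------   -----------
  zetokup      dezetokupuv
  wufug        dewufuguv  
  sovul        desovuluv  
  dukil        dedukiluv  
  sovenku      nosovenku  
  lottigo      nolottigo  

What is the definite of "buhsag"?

zetokup and sovenku both have last vowel 'u' yet inflect differently (dezetokupuv, nosovenku), so the last vowel is not what conditions the rule; whether the stem ends in a vowel or a consonant is.
"buhsag" ends in a consonant. The stems ending in a consonant (zetokup → dezetokupuv, wufug → dewufuguv, sovul → desovuluv) add de- … -uv around the stem.
So buhsag → debuhsaguv.

debuhsaguv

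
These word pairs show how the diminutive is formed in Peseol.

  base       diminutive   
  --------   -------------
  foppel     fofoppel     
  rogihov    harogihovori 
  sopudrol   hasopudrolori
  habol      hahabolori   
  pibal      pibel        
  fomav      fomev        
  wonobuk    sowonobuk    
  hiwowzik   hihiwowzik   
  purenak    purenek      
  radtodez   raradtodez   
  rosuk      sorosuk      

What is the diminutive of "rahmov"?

harahmovori

rogihov and fomav both end in -v yet inflect differently (harogihovori, fomev), so the final letter is not what conditions the rule; the last vowel is.
"rahmov" has last vowel 'o'. The stems whose last vowel is 'o' (habol → hahabolori, sopudrol → hasopudrolori, rogihov → harogihovori) add ha- … -ori around the stem.
The other patterns: stems whose last vowel is 'u' add the prefix so-; stems whose last vowel is 'a' change the last vowel to 'e'; stems whose last vowel is 'e' or 'i' repeat the first consonant+vowel as a prefix.
So rahmov → harahmovori.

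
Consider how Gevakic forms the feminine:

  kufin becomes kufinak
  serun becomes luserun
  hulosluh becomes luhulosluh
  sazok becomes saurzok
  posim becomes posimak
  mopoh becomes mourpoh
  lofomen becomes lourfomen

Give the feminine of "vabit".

vabitak

kufin and lofomen both end in -n yet inflect differently (kufinak, lourfomen), so the final letter is not what conditions the rule; the last vowel is.
"vabit" has last vowel 'i'. The stems whose last vowel is 'i' (posim → posimak, kufin → kufinak) add -ak.
The other patterns: stems whose last vowel is 'e' or 'o' insert -ur- after the first vowel; stems whose last vowel is 'u' add the prefix lu-.
So vabit → vabitak.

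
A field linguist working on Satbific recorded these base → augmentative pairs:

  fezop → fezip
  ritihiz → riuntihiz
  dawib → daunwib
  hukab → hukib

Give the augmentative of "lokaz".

lokiz

"lokaz" has last vowel 'a'. The one such stem in the data (hukab → hukib) changes the last vowel to 'i' (as does fezop), so the same rule applies.
So lokaz → lokiz.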